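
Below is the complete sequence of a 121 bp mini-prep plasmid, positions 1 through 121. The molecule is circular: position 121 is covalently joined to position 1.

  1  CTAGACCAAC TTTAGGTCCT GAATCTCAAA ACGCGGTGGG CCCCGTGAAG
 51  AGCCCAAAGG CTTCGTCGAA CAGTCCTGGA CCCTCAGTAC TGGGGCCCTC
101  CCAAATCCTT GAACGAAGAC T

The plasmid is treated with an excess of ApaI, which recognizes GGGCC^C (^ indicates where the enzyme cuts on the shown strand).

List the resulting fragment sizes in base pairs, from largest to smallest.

66, 55 bp

ApaI sites (GGGCCC) start at positions 38, 93.
ApaI cuts after base 5 of each site (before the last base), so after positions 42, 97.
Circular molecule, 2 cuts → 2 fragments:
  43–97 → 55 bp
  98–121 then 1–42 → 24 + 42 = 66 bp
Sorted largest to smallest: 66, 55 bp.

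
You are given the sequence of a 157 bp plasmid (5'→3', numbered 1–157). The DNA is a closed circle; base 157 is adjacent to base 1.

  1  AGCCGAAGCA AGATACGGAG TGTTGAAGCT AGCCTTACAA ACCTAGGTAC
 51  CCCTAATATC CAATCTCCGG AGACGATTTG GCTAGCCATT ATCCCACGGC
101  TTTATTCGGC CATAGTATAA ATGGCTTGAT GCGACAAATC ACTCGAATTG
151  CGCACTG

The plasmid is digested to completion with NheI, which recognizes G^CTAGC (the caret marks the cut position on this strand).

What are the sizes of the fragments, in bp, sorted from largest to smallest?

104, 53 bp

NheI sites (GCTAGC) start at positions 28, 81.
NheI cuts after the first base of each site, so after positions 28, 81.
Circular molecule, 2 cuts → 2 fragments:
  29–81 → 53 bp
  82–157 then 1–28 → 76 + 28 = 104 bp
Sorted largest to smallest: 104, 53 bp.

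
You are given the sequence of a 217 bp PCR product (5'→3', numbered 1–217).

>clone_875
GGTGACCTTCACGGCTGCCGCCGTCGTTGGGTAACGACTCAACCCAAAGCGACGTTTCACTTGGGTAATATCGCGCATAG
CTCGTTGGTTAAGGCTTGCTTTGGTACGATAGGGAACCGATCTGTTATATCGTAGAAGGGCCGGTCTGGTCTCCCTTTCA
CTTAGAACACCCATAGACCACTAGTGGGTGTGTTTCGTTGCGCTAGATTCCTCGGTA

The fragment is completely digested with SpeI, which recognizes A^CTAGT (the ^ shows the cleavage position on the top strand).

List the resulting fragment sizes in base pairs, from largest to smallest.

The SpeI site (ACTAGT) starts at position 180.
SpeI cuts after the first base of each site, so after position 180.
Linear molecule, 1 cut → 2 fragments:
  1–180 → 180 bp
  181–217 → 37 bp
Sorted largest to smallest: 180, 37 bp.

180, 37 bp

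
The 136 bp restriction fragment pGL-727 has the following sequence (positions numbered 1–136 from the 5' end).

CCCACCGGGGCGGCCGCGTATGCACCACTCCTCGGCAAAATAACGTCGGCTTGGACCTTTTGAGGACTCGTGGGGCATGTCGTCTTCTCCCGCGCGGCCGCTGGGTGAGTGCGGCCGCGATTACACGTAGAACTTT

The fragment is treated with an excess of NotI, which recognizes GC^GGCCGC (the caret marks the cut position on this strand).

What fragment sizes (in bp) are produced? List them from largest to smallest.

NotI sites (GCGGCCGC) start at positions 10, 94, 111.
NotI cuts after base 2 of each site, so after positions 11, 95, 112.
Linear molecule, 3 cuts → 4 fragments:
  1–11 → 11 bp
  12–95 → 84 bp
  96–112 → 17 bp
  113–136 → 24 bp
Sorted largest to smallest: 84, 24, 17, 11 bp.

84, 24, 17, 11 bp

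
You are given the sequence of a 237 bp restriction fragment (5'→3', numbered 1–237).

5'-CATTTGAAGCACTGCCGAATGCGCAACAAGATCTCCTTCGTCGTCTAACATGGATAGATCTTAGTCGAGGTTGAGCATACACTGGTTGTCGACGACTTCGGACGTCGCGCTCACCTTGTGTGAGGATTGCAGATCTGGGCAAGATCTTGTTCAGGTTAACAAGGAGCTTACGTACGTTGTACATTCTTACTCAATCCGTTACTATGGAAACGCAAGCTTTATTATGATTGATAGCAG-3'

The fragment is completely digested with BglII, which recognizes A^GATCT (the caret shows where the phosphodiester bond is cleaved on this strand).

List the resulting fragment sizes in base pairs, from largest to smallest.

BglII sites (AGATCT) start at positions 29, 56, 131, 142.
BglII cuts after the first base of each site, so after positions 29, 56, 131, 142.
Linear molecule, 4 cuts → 5 fragments:
  1–29 → 29 bp
  30–56 → 27 bp
  57–131 → 75 bp
  132–142 → 11 bp
  143–237 → 95 bp
Sorted largest to smallest: 95, 75, 29, 27, 11 bp.

95, 75, 29, 27, 11 bp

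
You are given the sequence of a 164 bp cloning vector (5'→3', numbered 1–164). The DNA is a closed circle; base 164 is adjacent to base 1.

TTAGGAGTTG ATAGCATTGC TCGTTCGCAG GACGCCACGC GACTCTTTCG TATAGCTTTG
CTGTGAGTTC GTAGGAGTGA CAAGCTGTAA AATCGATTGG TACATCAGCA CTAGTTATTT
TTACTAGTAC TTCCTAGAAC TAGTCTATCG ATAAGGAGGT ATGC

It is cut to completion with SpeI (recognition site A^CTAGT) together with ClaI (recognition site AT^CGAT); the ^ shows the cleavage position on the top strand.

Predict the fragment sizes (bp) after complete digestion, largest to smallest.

109, 17, 16, 13, 9 bp

SpeI sites (ACTAGT) start at positions 110, 123, 139.
SpeI cuts after the first base of each site, so after positions 110, 123, 139.
ClaI sites (ATCGAT) start at positions 92, 147.
ClaI cuts after base 2 of each site, so after positions 93, 148.
Combined cut positions: 93, 110, 123, 139, 148.
Circular molecule, 5 cuts → 5 fragments:
  94–110 → 17 bp
  111–123 → 13 bp
  124–139 → 16 bp
  140–148 → 9 bp
  149–164 then 1–93 → 16 + 93 = 109 bp
Sorted largest to smallest: 109, 17, 16, 13, 9 bp.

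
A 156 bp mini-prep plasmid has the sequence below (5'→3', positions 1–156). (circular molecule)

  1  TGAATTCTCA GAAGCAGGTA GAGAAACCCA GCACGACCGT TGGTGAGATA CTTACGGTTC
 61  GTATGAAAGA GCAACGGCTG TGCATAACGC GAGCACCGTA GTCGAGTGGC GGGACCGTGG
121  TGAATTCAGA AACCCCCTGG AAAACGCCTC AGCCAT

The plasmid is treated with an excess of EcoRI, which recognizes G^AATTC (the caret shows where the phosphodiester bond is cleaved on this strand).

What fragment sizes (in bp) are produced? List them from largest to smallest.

EcoRI sites (GAATTC) start at positions 2, 122.
EcoRI cuts after the first base of each site, so after positions 2, 122.
Circular molecule, 2 cuts → 2 fragments:
  3–122 → 120 bp
  123–156 then 1–2 → 34 + 2 = 36 bp
Sorted largest to smallest: 120, 36 bp.

120, 36 bp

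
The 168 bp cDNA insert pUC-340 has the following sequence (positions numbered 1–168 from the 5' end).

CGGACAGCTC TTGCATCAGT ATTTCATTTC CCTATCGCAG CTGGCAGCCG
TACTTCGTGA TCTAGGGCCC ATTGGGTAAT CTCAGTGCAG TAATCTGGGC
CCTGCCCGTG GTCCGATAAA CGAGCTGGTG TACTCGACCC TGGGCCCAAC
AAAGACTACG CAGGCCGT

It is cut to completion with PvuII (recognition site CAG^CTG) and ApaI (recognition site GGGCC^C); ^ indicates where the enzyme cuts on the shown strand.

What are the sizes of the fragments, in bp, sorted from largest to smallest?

45, 40, 32, 29, 22 bp

The PvuII site (CAGCTG) starts at position 38.
PvuII cuts after base 3 of each site, so after position 40.
ApaI sites (GGGCCC) start at positions 65, 97, 142.
ApaI cuts after base 5 of each site (before the last base), so after positions 69, 101, 146.
Combined cut positions: 40, 69, 101, 146.
Linear molecule, 4 cuts → 5 fragments:
  1–40 → 40 bp
  41–69 → 29 bp
  70–101 → 32 bp
  102–146 → 45 bp
  147–168 → 22 bp
Sorted largest to smallest: 45, 40, 32, 29, 22 bp.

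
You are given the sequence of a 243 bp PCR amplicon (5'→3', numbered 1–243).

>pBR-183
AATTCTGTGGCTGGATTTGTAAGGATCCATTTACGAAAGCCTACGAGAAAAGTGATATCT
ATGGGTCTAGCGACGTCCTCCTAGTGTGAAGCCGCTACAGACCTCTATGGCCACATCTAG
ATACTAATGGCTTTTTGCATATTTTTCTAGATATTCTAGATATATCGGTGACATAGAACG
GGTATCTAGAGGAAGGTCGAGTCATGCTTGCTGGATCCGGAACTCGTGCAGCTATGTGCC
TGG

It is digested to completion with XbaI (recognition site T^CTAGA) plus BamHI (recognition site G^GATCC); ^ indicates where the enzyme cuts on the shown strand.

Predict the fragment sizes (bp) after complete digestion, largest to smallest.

XbaI sites (TCTAGA) start at positions 116, 146, 155, 185.
XbaI cuts after the first base of each site, so after positions 116, 146, 155, 185.
BamHI sites (GGATCC) start at positions 23, 213.
BamHI cuts after the first base of each site, so after positions 23, 213.
Combined cut positions: 23, 116, 146, 155, 185, 213.
Linear molecule, 6 cuts → 7 fragments:
  1–23 → 23 bp
  24–116 → 93 bp
  117–146 → 30 bp
  147–155 → 9 bp
  156–185 → 30 bp
  186–213 → 28 bp
  214–243 → 30 bp
Sorted largest to smallest: 93, 30, 30, 30, 28, 23, 9 bp.

93, 30, 30, 30, 28, 23, 9 bp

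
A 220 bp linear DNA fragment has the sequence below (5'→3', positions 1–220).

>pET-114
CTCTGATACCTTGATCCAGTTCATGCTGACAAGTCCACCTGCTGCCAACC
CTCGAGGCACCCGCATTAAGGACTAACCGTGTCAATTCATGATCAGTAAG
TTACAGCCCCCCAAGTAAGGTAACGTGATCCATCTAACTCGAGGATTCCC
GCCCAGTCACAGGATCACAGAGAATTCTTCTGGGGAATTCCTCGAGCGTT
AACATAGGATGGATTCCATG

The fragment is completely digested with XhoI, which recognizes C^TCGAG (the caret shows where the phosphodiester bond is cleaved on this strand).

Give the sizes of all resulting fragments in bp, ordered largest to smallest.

XhoI sites (CTCGAG) start at positions 51, 138, 191.
XhoI cuts after the first base of each site, so after positions 51, 138, 191.
Linear molecule, 3 cuts → 4 fragments:
  1–51 → 51 bp
  52–138 → 87 bp
  139–191 → 53 bp
  192–220 → 29 bp
Sorted largest to smallest: 87, 53, 51, 29 bp.

87, 53, 51, 29 bp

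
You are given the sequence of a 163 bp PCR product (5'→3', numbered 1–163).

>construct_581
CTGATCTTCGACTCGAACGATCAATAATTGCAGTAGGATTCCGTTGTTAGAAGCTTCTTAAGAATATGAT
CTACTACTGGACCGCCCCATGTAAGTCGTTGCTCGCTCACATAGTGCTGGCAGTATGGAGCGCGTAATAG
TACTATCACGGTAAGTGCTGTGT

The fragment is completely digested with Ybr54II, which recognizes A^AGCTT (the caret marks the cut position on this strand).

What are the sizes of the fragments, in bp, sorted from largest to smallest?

The Ybr54II site (AAGCTT) starts at position 51.
Ybr54II cuts after the first base of each site, so after position 51.
Linear molecule, 1 cut → 2 fragments:
  1–51 → 51 bp
  52–163 → 112 bp
Sorted largest to smallest: 112, 51 bp.

112, 51 bp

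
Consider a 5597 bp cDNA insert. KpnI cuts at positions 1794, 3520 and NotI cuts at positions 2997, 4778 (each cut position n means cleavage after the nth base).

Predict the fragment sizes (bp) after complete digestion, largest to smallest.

Combined cut positions (sorted): 1794, 2997, 3520, 4778.
Linear molecule, 4 cuts → 5 fragments:
  1794 − 0 = 1794 bp
  2997 − 1794 = 1203 bp
  3520 − 2997 = 523 bp
  4778 − 3520 = 1258 bp
  5597 − 4778 = 819 bp
Sorted largest to smallest: 1794, 1258, 1203, 819, 523 bp.

1794, 1258, 1203, 819, 523 bp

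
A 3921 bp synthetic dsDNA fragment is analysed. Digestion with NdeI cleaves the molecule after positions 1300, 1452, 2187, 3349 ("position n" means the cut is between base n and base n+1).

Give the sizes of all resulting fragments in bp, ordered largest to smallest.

1300, 1162, 735, 572, 152 bp

Linear molecule, 4 cuts → 5 fragments:
  1300 − 0 = 1300 bp
  1452 − 1300 = 152 bp
  2187 − 1452 = 735 bp
  3349 − 2187 = 1162 bp
  3921 − 3349 = 572 bp
Sorted largest to smallest: 1300, 1162, 735, 572, 152 bp.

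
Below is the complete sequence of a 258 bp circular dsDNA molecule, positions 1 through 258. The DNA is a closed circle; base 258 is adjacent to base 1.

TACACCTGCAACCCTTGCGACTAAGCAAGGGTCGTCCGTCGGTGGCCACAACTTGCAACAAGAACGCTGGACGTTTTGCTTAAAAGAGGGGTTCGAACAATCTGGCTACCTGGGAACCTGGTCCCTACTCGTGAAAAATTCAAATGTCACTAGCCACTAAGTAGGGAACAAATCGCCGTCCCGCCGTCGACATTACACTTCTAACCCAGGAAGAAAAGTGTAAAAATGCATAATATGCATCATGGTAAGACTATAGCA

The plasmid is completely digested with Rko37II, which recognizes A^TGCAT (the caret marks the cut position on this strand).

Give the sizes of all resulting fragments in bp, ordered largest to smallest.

249, 9 bp

Rko37II sites (ATGCAT) start at positions 226, 235.
Rko37II cuts after the first base of each site, so after positions 226, 235.
Circular molecule, 2 cuts → 2 fragments:
  227–235 → 9 bp
  236–258 then 1–226 → 23 + 226 = 249 bp
Sorted largest to smallest: 249, 9 bp.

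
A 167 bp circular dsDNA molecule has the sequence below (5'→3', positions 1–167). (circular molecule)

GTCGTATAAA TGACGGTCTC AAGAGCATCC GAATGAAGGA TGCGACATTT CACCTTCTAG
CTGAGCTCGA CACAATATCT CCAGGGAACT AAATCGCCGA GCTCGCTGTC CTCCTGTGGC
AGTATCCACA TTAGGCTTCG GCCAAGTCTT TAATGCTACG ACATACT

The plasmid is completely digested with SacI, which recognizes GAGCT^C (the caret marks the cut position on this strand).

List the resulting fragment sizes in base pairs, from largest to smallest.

131, 36 bp

SacI sites (GAGCTC) start at positions 63, 99.
SacI cuts after base 5 of each site (before the last base), so after positions 67, 103.
Circular molecule, 2 cuts → 2 fragments:
  68–103 → 36 bp
  104–167 then 1–67 → 64 + 67 = 131 bp
Sorted largest to smallest: 131, 36 bp.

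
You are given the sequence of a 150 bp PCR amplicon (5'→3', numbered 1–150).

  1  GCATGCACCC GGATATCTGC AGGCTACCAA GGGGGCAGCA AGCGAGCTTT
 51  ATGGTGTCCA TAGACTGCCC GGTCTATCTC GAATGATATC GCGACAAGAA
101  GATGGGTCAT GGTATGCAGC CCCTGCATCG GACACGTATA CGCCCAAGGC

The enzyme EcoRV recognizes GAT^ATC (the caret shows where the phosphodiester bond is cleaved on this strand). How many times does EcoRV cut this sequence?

GATATC occurs starting at positions 12, 85.
EcoRV cuts at 2 sites.

2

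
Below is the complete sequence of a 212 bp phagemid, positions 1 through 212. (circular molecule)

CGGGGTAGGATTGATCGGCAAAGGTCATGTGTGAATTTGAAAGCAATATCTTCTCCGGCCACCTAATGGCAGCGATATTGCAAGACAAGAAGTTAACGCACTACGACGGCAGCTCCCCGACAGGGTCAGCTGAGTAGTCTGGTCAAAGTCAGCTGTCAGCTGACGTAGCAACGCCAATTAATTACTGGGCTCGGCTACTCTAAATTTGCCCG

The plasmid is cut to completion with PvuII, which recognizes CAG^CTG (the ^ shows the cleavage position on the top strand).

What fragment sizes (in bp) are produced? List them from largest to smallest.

182, 23, 7 bp

PvuII sites (CAGCTG) start at positions 127, 150, 157.
PvuII cuts after base 3 of each site, so after positions 129, 152, 159.
Circular molecule, 3 cuts → 3 fragments:
  130–152 → 23 bp
  153–159 → 7 bp
  160–212 then 1–129 → 53 + 129 = 182 bp
Sorted largest to smallest: 182, 23, 7 bp.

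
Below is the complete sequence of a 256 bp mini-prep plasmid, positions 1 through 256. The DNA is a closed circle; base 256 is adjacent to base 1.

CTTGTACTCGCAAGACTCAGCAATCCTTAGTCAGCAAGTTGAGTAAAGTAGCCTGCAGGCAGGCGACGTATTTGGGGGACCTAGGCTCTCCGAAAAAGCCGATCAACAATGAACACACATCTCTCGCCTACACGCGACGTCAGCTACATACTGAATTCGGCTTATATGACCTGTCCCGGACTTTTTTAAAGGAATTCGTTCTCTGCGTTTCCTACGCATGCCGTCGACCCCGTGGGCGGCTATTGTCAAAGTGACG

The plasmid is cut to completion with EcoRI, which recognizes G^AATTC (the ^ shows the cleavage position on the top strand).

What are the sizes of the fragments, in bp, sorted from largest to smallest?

217, 39 bp

EcoRI sites (GAATTC) start at positions 153, 192.
EcoRI cuts after the first base of each site, so after positions 153, 192.
Circular molecule, 2 cuts → 2 fragments:
  154–192 → 39 bp
  193–256 then 1–153 → 64 + 153 = 217 bp
Sorted largest to smallest: 217, 39 bp.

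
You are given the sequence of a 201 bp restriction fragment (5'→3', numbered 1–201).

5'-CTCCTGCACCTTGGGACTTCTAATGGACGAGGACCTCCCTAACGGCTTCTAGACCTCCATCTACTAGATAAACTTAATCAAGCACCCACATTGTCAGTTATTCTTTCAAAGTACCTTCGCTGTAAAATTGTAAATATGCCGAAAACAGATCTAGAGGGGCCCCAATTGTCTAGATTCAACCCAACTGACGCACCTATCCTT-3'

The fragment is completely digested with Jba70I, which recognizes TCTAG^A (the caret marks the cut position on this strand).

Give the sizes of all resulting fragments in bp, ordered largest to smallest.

102, 52, 28, 19 bp

Jba70I sites (TCTAGA) start at positions 48, 150, 169.
Jba70I cuts after base 5 of each site (before the last base), so after positions 52, 154, 173.
Linear molecule, 3 cuts → 4 fragments:
  1–52 → 52 bp
  53–154 → 102 bp
  155–173 → 19 bp
  174–201 → 28 bp
Sorted largest to smallest: 102, 52, 28, 19 bp.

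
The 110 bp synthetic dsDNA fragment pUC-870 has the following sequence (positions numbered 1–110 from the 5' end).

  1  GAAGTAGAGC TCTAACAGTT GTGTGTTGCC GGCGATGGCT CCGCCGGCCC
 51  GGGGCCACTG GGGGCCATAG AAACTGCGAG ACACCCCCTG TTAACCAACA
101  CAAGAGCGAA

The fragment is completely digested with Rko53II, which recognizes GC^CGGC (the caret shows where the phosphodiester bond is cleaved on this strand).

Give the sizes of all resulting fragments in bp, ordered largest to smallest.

Rko53II sites (GCCGGC) start at positions 28, 43.
Rko53II cuts after base 2 of each site, so after positions 29, 44.
Linear molecule, 2 cuts → 3 fragments:
  1–29 → 29 bp
  30–44 → 15 bp
  45–110 → 66 bp
Sorted largest to smallest: 66, 29, 15 bp.

66, 29, 15 bp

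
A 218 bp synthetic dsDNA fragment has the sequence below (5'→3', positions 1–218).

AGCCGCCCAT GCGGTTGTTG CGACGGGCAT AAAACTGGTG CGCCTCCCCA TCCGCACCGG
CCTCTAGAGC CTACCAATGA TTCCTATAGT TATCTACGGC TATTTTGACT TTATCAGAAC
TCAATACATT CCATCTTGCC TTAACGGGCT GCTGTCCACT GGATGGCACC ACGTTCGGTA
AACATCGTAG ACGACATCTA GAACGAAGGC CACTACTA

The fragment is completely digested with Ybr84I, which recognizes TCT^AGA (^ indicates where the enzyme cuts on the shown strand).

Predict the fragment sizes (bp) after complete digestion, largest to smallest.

Ybr84I sites (TCTAGA) start at positions 63, 197.
Ybr84I cuts after base 3 of each site, so after positions 65, 199.
Linear molecule, 2 cuts → 3 fragments:
  1–65 → 65 bp
  66–199 → 134 bp
  200–218 → 19 bp
Sorted largest to smallest: 134, 65, 19 bp.

134, 65, 19 bp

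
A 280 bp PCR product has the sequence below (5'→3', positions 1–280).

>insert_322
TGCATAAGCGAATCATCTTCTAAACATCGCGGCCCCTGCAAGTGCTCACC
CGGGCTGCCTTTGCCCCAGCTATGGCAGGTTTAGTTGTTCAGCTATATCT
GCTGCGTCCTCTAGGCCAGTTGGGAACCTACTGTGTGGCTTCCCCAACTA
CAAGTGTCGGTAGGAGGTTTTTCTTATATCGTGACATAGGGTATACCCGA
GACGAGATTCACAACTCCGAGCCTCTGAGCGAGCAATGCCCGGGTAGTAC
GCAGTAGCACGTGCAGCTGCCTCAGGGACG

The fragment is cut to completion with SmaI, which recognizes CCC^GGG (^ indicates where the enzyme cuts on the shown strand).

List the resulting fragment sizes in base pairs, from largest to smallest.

SmaI sites (CCCGGG) start at positions 49, 239.
SmaI cuts after base 3 of each site, so after positions 51, 241.
Linear molecule, 2 cuts → 3 fragments:
  1–51 → 51 bp
  52–241 → 190 bp
  242–280 → 39 bp
Sorted largest to smallest: 190, 51, 39 bp.

190, 51, 39 bp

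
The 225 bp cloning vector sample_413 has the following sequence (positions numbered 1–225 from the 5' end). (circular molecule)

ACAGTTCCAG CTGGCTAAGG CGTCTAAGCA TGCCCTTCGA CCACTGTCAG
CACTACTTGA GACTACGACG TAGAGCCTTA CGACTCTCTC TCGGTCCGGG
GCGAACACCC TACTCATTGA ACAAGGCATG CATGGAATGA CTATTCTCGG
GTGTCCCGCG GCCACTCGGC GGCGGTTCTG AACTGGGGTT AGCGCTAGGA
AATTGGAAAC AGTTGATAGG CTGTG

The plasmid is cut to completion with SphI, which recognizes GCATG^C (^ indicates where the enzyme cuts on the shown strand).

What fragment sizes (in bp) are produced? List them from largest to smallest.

127, 98 bp

SphI sites (GCATGC) start at positions 28, 126.
SphI cuts after base 5 of each site (before the last base), so after positions 32, 130.
Circular molecule, 2 cuts → 2 fragments:
  33–130 → 98 bp
  131–225 then 1–32 → 95 + 32 = 127 bp
Sorted largest to smallest: 127, 98 bp.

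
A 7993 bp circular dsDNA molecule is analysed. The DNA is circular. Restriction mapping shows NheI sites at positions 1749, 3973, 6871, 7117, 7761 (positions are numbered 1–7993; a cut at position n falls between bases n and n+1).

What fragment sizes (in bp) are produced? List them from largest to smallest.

Circular molecule, 5 cuts → 5 fragments:
  3973 − 1749 = 2224 bp
  6871 − 3973 = 2898 bp
  7117 − 6871 = 246 bp
  7761 − 7117 = 644 bp
  wrap: 7993 − 7761 + 1749 = 1981 bp
Sorted largest to smallest: 2898, 2224, 1981, 644, 246 bp.

2898, 2224, 1981, 644, 246 bp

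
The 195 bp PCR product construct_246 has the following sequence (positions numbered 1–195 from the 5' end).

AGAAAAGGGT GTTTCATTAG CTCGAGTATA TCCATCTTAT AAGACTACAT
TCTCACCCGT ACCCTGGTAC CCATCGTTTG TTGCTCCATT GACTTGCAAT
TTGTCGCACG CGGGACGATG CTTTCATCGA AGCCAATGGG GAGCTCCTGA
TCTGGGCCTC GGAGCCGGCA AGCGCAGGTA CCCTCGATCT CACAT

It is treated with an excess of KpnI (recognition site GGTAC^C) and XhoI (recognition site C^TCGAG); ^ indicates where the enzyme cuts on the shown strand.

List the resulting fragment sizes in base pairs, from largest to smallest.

111, 49, 21, 14 bp

KpnI sites (GGTACC) start at positions 66, 177.
KpnI cuts after base 5 of each site (before the last base), so after positions 70, 181.
The XhoI site (CTCGAG) starts at position 21.
XhoI cuts after the first base of each site, so after position 21.
Combined cut positions: 21, 70, 181.
Linear molecule, 3 cuts → 4 fragments:
  1–21 → 21 bp
  22–70 → 49 bp
  71–181 → 111 bp
  182–195 → 14 bp
Sorted largest to smallest: 111, 49, 21, 14 bp.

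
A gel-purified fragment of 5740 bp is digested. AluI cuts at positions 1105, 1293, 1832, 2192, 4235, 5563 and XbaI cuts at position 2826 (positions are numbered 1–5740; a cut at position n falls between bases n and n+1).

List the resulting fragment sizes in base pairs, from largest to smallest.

1409, 1328, 1105, 634, 539, 360, 188, 177 bp

Combined cut positions (sorted): 1105, 1293, 1832, 2192, 2826, 4235, 5563.
Linear molecule, 7 cuts → 8 fragments:
  1105 − 0 = 1105 bp
  1293 − 1105 = 188 bp
  1832 − 1293 = 539 bp
  2192 − 1832 = 360 bp
  2826 − 2192 = 634 bp
  4235 − 2826 = 1409 bp
  5563 − 4235 = 1328 bp
  5740 − 5563 = 177 bp
Sorted largest to smallest: 1409, 1328, 1105, 634, 539, 360, 188, 177 bp.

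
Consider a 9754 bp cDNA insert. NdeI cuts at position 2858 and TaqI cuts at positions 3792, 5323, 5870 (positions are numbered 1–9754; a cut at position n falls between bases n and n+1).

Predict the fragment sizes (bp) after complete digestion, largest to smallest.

Combined cut positions (sorted): 2858, 3792, 5323, 5870.
Linear molecule, 4 cuts → 5 fragments:
  2858 − 0 = 2858 bp
  3792 − 2858 = 934 bp
  5323 − 3792 = 1531 bp
  5870 − 5323 = 547 bp
  9754 − 5870 = 3884 bp
Sorted largest to smallest: 3884, 2858, 1531, 934, 547 bp.

3884, 2858, 1531, 934, 547 bp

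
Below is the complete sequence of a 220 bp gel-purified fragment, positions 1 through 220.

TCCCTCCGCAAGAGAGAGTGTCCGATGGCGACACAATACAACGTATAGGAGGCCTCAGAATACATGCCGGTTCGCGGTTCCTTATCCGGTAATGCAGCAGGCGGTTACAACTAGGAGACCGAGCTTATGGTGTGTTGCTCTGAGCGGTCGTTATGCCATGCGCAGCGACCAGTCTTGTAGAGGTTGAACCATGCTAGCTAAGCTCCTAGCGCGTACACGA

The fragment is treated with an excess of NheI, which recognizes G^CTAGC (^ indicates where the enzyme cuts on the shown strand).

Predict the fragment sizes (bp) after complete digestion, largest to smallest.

193, 27 bp

The NheI site (GCTAGC) starts at position 193.
NheI cuts after the first base of each site, so after position 193.
Linear molecule, 1 cut → 2 fragments:
  1–193 → 193 bp
  194–220 → 27 bp
Sorted largest to smallest: 193, 27 bp.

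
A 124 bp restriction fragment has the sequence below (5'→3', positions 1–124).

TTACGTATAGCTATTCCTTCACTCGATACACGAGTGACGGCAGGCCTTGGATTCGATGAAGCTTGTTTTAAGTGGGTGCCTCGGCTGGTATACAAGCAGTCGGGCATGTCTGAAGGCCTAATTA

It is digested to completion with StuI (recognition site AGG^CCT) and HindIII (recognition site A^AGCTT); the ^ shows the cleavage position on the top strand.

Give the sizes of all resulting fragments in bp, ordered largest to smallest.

StuI sites (AGGCCT) start at positions 42, 114.
StuI cuts after base 3 of each site, so after positions 44, 116.
The HindIII site (AAGCTT) starts at position 59.
HindIII cuts after the first base of each site, so after position 59.
Combined cut positions: 44, 59, 116.
Linear molecule, 3 cuts → 4 fragments:
  1–44 → 44 bp
  45–59 → 15 bp
  60–116 → 57 bp
  117–124 → 8 bp
Sorted largest to smallest: 57, 44, 15, 8 bp.

57, 44, 15, 8 bp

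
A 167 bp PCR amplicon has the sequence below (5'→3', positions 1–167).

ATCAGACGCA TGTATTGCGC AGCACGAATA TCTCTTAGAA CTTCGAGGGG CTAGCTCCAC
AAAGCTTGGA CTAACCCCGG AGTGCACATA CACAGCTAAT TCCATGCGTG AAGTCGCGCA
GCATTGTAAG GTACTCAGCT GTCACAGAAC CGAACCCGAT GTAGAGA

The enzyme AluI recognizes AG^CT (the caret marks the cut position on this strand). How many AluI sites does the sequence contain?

4

AGCT occurs starting at positions 53, 63, 94, 137.
AluI cuts at 4 sites.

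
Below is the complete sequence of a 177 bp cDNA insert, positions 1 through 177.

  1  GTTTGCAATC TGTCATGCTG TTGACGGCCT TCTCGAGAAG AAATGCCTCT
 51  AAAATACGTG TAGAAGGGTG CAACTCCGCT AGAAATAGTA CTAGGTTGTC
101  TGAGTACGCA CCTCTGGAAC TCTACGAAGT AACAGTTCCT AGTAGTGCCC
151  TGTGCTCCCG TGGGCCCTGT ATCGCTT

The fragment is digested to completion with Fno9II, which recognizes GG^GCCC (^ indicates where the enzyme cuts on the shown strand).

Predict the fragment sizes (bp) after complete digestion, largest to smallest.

The Fno9II site (GGGCCC) starts at position 162.
Fno9II cuts after base 2 of each site, so after position 163.
Linear molecule, 1 cut → 2 fragments:
  1–163 → 163 bp
  164–177 → 14 bp
Sorted largest to smallest: 163, 14 bp.

163, 14 bp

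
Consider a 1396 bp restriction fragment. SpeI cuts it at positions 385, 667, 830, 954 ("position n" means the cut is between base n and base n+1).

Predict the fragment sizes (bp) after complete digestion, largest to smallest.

Linear molecule, 4 cuts → 5 fragments:
  385 − 0 = 385 bp
  667 − 385 = 282 bp
  830 − 667 = 163 bp
  954 − 830 = 124 bp
  1396 − 954 = 442 bp
Sorted largest to smallest: 442, 385, 282, 163, 124 bp.

442, 385, 282, 163, 124 bp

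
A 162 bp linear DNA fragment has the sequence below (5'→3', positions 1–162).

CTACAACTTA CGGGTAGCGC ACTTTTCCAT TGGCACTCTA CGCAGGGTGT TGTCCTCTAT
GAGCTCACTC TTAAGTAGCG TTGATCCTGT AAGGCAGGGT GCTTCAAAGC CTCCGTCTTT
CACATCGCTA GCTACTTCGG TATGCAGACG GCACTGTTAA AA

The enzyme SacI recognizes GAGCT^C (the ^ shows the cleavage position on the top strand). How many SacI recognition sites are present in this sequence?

1

GAGCTC occurs starting at position 61.
SacI cuts at 1 site.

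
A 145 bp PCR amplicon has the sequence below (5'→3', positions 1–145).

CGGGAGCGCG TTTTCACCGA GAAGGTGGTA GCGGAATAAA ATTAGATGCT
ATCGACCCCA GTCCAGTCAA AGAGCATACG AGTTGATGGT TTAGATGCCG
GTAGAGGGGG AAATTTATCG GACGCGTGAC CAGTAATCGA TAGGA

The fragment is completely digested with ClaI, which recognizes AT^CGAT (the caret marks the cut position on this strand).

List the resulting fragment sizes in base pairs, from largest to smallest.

137, 8 bp

The ClaI site (ATCGAT) starts at position 136.
ClaI cuts after base 2 of each site, so after position 137.
Linear molecule, 1 cut → 2 fragments:
  1–137 → 137 bp
  138–145 → 8 bp
Sorted largest to smallest: 137, 8 bp.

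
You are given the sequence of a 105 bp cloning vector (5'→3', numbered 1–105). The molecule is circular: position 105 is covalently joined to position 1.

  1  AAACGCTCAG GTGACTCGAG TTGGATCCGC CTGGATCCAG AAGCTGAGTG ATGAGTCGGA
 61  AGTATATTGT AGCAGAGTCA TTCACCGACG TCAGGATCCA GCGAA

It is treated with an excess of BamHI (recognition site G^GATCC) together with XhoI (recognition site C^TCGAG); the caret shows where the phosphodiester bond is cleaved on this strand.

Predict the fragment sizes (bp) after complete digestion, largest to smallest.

BamHI sites (GGATCC) start at positions 23, 33, 94.
BamHI cuts after the first base of each site, so after positions 23, 33, 94.
The XhoI site (CTCGAG) starts at position 15.
XhoI cuts after the first base of each site, so after position 15.
Combined cut positions: 15, 23, 33, 94.
Circular molecule, 4 cuts → 4 fragments:
  16–23 → 8 bp
  24–33 → 10 bp
  34–94 → 61 bp
  95–105 then 1–15 → 11 + 15 = 26 bp
Sorted largest to smallest: 61, 26, 10, 8 bp.

61, 26, 10, 8 bp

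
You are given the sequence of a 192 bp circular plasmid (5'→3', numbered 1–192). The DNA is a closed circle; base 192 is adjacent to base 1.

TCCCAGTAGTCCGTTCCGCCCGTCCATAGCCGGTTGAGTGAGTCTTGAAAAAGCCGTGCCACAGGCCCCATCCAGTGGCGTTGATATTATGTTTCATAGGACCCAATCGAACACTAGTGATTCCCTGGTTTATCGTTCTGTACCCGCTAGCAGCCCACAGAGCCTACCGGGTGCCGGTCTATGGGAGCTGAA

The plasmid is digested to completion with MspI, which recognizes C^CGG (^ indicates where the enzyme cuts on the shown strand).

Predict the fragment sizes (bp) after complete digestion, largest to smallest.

137, 48, 7 bp

MspI sites (CCGG) start at positions 30, 167, 174.
MspI cuts after the first base of each site, so after positions 30, 167, 174.
Circular molecule, 3 cuts → 3 fragments:
  31–167 → 137 bp
  168–174 → 7 bp
  175–192 then 1–30 → 18 + 30 = 48 bp
Sorted largest to smallest: 137, 48, 7 bp.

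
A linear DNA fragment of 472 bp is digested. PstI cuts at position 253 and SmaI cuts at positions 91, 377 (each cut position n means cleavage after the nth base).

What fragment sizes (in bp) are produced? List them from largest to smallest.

Combined cut positions (sorted): 91, 253, 377.
Linear molecule, 3 cuts → 4 fragments:
  91 − 0 = 91 bp
  253 − 91 = 162 bp
  377 − 253 = 124 bp
  472 − 377 = 95 bp
Sorted largest to smallest: 162, 124, 95, 91 bp.

162, 124, 95, 91 bp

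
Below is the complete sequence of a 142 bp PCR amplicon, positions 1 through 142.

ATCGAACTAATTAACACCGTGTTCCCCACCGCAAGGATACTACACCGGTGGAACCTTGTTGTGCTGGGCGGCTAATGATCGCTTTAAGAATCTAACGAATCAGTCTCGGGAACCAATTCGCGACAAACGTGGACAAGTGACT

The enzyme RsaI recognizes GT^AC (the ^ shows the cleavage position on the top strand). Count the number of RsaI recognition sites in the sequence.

0

No occurrence of GTAC is present in the sequence.
RsaI does not cut: 0 sites.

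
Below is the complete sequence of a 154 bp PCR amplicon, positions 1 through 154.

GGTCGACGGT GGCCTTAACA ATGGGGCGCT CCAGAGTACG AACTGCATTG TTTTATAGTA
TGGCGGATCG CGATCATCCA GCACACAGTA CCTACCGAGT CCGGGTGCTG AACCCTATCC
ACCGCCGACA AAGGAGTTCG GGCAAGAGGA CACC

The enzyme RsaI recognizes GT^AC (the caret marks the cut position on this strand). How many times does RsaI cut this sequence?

2

GTAC occurs starting at positions 36, 88.
RsaI cuts at 2 sites.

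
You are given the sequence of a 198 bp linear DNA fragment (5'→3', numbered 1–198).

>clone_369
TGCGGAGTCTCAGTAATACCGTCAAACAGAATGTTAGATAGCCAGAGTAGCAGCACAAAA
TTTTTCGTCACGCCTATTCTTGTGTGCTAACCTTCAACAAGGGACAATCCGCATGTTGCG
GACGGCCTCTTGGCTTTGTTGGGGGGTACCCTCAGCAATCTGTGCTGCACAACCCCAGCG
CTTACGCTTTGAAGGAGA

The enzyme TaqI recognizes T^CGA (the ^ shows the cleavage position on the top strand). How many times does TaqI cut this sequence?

0

No occurrence of TCGA is present in the sequence.
TaqI does not cut: 0 sites.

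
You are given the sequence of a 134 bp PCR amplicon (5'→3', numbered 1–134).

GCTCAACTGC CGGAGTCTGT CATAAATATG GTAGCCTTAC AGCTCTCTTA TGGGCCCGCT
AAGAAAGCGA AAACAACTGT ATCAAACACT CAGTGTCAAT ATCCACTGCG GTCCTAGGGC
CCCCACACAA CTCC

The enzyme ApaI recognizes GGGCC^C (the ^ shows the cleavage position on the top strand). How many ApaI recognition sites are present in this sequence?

GGGCCC occurs starting at positions 52, 117.
ApaI cuts at 2 sites.

2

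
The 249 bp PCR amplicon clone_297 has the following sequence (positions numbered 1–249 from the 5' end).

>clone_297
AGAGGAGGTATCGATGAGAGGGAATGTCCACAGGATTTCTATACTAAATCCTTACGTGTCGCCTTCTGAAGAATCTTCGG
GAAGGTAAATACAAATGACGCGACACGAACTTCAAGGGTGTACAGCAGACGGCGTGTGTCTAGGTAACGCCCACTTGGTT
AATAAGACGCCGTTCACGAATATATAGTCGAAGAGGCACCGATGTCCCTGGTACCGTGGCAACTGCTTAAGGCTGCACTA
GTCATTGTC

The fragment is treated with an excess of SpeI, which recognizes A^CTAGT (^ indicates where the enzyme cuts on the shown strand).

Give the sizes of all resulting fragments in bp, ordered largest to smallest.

237, 12 bp

The SpeI site (ACTAGT) starts at position 237.
SpeI cuts after the first base of each site, so after position 237.
Linear molecule, 1 cut → 2 fragments:
  1–237 → 237 bp
  238–249 → 12 bp
Sorted largest to smallest: 237, 12 bp.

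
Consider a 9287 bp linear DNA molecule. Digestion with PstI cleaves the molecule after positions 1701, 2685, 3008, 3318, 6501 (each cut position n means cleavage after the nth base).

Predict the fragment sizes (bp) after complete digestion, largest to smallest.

3183, 2786, 1701, 984, 323, 310 bp

Linear molecule, 5 cuts → 6 fragments:
  1701 − 0 = 1701 bp
  2685 − 1701 = 984 bp
  3008 − 2685 = 323 bp
  3318 − 3008 = 310 bp
  6501 − 3318 = 3183 bp
  9287 − 6501 = 2786 bp
Sorted largest to smallest: 3183, 2786, 1701, 984, 323, 310 bp.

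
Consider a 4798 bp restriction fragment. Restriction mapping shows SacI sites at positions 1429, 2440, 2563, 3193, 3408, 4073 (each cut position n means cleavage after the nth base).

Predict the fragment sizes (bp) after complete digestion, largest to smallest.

Linear molecule, 6 cuts → 7 fragments:
  1429 − 0 = 1429 bp
  2440 − 1429 = 1011 bp
  2563 − 2440 = 123 bp
  3193 − 2563 = 630 bp
  3408 − 3193 = 215 bp
  4073 − 3408 = 665 bp
  4798 − 4073 = 725 bp
Sorted largest to smallest: 1429, 1011, 725, 665, 630, 215, 123 bp.

1429, 1011, 725, 665, 630, 215, 123 bp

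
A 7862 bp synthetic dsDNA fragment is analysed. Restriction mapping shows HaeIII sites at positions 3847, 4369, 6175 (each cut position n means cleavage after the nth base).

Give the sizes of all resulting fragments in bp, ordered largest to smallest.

3847, 1806, 1687, 522 bp

Linear molecule, 3 cuts → 4 fragments:
  3847 − 0 = 3847 bp
  4369 − 3847 = 522 bp
  6175 − 4369 = 1806 bp
  7862 − 6175 = 1687 bp
Sorted largest to smallest: 3847, 1806, 1687, 522 bp.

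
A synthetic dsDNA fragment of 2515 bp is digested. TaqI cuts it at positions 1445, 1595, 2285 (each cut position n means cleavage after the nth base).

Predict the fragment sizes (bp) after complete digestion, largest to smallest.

1445, 690, 230, 150 bp

Linear molecule, 3 cuts → 4 fragments:
  1445 − 0 = 1445 bp
  1595 − 1445 = 150 bp
  2285 − 1595 = 690 bp
  2515 − 2285 = 230 bp
Sorted largest to smallest: 1445, 690, 230, 150 bp.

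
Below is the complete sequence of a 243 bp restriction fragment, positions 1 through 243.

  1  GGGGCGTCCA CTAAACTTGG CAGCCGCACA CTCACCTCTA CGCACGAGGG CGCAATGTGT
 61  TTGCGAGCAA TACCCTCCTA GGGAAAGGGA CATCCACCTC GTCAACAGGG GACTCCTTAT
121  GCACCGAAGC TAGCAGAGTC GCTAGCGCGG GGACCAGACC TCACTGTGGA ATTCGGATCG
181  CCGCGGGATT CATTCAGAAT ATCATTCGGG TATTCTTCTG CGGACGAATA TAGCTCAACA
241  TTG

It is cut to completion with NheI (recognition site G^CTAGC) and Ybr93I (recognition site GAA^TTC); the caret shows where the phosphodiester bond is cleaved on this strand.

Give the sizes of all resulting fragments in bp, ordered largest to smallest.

NheI sites (GCTAGC) start at positions 129, 141.
NheI cuts after the first base of each site, so after positions 129, 141.
The Ybr93I site (GAATTC) starts at position 169.
Ybr93I cuts after base 3 of each site, so after position 171.
Combined cut positions: 129, 141, 171.
Linear molecule, 3 cuts → 4 fragments:
  1–129 → 129 bp
  130–141 → 12 bp
  142–171 → 30 bp
  172–243 → 72 bp
Sorted largest to smallest: 129, 72, 30, 12 bp.

129, 72, 30, 12 bp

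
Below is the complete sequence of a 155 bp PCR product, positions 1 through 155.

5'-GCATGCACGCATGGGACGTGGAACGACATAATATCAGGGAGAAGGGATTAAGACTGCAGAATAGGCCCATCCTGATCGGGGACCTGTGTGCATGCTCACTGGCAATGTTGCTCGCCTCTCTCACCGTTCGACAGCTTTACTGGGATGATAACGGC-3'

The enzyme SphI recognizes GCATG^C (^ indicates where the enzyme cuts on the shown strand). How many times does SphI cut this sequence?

2

GCATGC occurs starting at positions 1, 90.
SphI cuts at 2 sites.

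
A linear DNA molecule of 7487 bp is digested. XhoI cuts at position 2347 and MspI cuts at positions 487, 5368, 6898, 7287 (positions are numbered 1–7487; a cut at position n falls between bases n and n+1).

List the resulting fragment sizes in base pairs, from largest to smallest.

3021, 1860, 1530, 487, 389, 200 bp

Combined cut positions (sorted): 487, 2347, 5368, 6898, 7287.
Linear molecule, 5 cuts → 6 fragments:
  487 − 0 = 487 bp
  2347 − 487 = 1860 bp
  5368 − 2347 = 3021 bp
  6898 − 5368 = 1530 bp
  7287 − 6898 = 389 bp
  7487 − 7287 = 200 bp
Sorted largest to smallest: 3021, 1860, 1530, 487, 389, 200 bp.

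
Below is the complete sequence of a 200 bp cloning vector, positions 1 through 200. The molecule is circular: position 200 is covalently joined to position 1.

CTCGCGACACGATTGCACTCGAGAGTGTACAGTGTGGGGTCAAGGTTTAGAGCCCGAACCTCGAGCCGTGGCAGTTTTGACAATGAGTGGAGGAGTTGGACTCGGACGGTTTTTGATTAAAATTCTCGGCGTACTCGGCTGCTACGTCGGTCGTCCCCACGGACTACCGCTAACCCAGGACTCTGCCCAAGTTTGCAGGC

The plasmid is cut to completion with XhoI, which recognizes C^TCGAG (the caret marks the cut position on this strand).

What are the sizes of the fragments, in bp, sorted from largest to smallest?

XhoI sites (CTCGAG) start at positions 18, 60.
XhoI cuts after the first base of each site, so after positions 18, 60.
Circular molecule, 2 cuts → 2 fragments:
  19–60 → 42 bp
  61–200 then 1–18 → 140 + 18 = 158 bp
Sorted largest to smallest: 158, 42 bp.

158, 42 bp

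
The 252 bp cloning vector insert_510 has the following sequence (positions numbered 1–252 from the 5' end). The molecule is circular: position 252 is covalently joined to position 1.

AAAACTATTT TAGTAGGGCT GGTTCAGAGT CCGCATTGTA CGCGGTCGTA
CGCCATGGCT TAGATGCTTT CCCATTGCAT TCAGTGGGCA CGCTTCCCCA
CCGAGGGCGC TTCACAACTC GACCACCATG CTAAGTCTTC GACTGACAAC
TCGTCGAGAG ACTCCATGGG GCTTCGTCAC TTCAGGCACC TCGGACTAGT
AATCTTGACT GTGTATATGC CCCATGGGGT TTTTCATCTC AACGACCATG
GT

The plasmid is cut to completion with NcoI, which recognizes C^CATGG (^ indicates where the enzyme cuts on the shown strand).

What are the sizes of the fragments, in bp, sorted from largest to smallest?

NcoI sites (CCATGG) start at positions 53, 164, 222, 246.
NcoI cuts after the first base of each site, so after positions 53, 164, 222, 246.
Circular molecule, 4 cuts → 4 fragments:
  54–164 → 111 bp
  165–222 → 58 bp
  223–246 → 24 bp
  247–252 then 1–53 → 6 + 53 = 59 bp
Sorted largest to smallest: 111, 59, 58, 24 bp.

111, 59, 58, 24 bp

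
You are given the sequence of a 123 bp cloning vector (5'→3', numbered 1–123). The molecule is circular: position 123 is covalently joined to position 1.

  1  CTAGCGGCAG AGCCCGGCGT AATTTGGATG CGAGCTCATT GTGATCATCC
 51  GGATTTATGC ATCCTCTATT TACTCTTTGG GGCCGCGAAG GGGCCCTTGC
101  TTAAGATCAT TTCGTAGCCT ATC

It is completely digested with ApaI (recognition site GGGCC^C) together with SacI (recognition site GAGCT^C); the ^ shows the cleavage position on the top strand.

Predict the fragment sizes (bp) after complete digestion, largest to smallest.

64, 59 bp

The ApaI site (GGGCCC) starts at position 91.
ApaI cuts after base 5 of each site (before the last base), so after position 95.
The SacI site (GAGCTC) starts at position 32.
SacI cuts after base 5 of each site (before the last base), so after position 36.
Combined cut positions: 36, 95.
Circular molecule, 2 cuts → 2 fragments:
  37–95 → 59 bp
  96–123 then 1–36 → 28 + 36 = 64 bp
Sorted largest to smallest: 64, 59 bp.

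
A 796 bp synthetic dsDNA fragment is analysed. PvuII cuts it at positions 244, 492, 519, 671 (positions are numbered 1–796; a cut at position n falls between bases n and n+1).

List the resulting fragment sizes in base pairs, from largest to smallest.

248, 244, 152, 125, 27 bp

Linear molecule, 4 cuts → 5 fragments:
  244 − 0 = 244 bp
  492 − 244 = 248 bp
  519 − 492 = 27 bp
  671 − 519 = 152 bp
  796 − 671 = 125 bp
Sorted largest to smallest: 248, 244, 152, 125, 27 bp.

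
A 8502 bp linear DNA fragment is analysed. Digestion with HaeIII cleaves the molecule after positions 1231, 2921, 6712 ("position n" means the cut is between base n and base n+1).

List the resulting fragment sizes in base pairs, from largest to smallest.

3791, 1790, 1690, 1231 bp

Linear molecule, 3 cuts → 4 fragments:
  1231 − 0 = 1231 bp
  2921 − 1231 = 1690 bp
  6712 − 2921 = 3791 bp
  8502 − 6712 = 1790 bp
Sorted largest to smallest: 3791, 1790, 1690, 1231 bp.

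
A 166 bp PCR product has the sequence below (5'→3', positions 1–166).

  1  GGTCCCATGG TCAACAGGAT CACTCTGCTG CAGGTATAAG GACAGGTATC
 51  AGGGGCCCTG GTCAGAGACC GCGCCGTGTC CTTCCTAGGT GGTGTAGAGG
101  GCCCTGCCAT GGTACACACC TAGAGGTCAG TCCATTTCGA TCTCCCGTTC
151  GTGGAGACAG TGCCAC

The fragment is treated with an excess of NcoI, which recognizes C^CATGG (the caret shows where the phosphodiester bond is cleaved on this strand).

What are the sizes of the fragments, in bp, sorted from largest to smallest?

102, 59, 5 bp

NcoI sites (CCATGG) start at positions 5, 107.
NcoI cuts after the first base of each site, so after positions 5, 107.
Linear molecule, 2 cuts → 3 fragments:
  1–5 → 5 bp
  6–107 → 102 bp
  108–166 → 59 bp
Sorted largest to smallest: 102, 59, 5 bp.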